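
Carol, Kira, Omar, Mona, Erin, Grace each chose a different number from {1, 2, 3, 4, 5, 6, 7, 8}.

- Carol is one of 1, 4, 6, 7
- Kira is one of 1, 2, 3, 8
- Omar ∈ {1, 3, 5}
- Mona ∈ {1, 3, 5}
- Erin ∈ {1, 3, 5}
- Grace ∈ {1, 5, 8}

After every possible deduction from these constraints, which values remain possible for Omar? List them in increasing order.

1, 3, 5

Omar, Mona, Erin share exactly the 3 values {1, 3, 5}; by pigeonhole those values go to them, so strike 1, 3, 5 from Carol, Kira, Grace.
Grace's domain is down to {8}, so Grace = 8. Strike 8 from Kira.
Kira must be 2 (only option left).
No further eliminations apply; Omar can still be any of 1, 3, 5.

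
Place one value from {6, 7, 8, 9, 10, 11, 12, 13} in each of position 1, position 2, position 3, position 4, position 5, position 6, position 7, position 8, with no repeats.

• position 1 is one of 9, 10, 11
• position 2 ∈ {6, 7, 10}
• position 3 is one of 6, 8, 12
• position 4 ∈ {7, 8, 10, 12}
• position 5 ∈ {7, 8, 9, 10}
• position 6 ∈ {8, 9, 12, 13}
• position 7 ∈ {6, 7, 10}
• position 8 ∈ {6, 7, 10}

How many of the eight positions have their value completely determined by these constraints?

3

The 8 variables together cover exactly {6, 7, 8, 9, 10, 11, 12, 13} — 8 values for 8 variables — and 11 appears only in position 1's list, so position 1 = 11.
The 7 still-open variables together cover exactly {6, 7, 8, 9, 10, 12, 13} — 7 values for 7 variables — and 13 appears only in position 6's list, so position 6 = 13.
Among the 6 still-open variables, 9 fits only position 5 (and all 6 values in {6, 7, 8, 9, 10, 12} must be used), so position 5 = 9.
position 2, position 7, position 8 between them cover only {6, 7, 10} — a naked triple. Remove those values from position 3, position 4.
Determined: position 1=11, position 5=9, position 6=13. The other positions each still have more than one consistent value. That makes 3.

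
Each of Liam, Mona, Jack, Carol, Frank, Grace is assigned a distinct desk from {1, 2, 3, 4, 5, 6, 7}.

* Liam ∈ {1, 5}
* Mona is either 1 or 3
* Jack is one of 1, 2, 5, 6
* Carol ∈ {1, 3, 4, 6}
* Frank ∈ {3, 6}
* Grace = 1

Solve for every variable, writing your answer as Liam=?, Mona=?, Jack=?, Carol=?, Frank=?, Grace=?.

Liam=5, Mona=3, Jack=2, Carol=4, Frank=6, Grace=1

Grace's domain is down to {1}, so Grace = 1. Remove 1 from Liam, Mona, Jack, Carol.
Liam must be 5 (only option left). Remove 5 from Jack.
That leaves Mona = 3. Remove 3 from Carol, Frank.
Frank has just one choice, so Frank = 6. So Jack, Carol can't be 6.
That leaves Jack = 2.
That leaves Carol = 4.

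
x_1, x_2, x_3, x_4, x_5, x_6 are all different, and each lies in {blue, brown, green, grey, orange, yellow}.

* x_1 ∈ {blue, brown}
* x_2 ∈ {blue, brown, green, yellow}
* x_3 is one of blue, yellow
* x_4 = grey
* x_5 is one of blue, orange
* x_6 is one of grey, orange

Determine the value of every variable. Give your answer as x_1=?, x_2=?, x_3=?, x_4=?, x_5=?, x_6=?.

x_1=brown, x_2=green, x_3=yellow, x_4=grey, x_5=blue, x_6=orange

x_4's domain is down to {grey}, so x_4 = grey. Strike grey from x_6.
x_6 has just one choice, so x_6 = orange. Remove orange from x_5.
x_5 must be blue (only option left). Remove blue from x_1, x_2, x_3.
That leaves x_1 = brown. Remove brown from x_2.
x_3 must be yellow (only option left). Strike yellow from x_2.
x_2 has just one choice, so x_2 = green.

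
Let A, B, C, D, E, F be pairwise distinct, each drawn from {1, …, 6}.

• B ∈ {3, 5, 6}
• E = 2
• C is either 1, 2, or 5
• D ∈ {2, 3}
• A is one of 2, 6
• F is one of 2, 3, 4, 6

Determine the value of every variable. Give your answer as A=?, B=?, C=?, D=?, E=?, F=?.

A=6, B=5, C=1, D=3, E=2, F=4

E's domain is down to {2}, so E = 2. Eliminate 2 elsewhere: A, C, D, F.
A's domain is down to {6}, so A = 6. So B, F can't be 6.
D's domain is down to {3}, so D = 3. Eliminate 3 elsewhere: B, F.
F's domain is down to {4}, so F = 4.
B must be 5 (only option left). Strike 5 from C.
C has just one choice, so C = 1.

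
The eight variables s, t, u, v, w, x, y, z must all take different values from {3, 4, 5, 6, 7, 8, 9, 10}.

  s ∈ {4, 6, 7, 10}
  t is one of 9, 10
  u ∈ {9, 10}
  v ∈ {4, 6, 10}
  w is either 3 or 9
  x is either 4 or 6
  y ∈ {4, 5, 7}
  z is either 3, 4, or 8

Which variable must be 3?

The 8 variables together cover exactly {3, 4, 5, 6, 7, 8, 9, 10} — 8 values for 8 variables — and 5 appears only in y's list, so y = 5.
Among the 7 still-open variables, 7 fits only s (and all 7 values in {3, 4, 6, 7, 8, 9, 10} must be used), so s = 7.
The 6 still-open variables together cover exactly {3, 4, 6, 8, 9, 10} — 6 values for 6 variables — and 8 appears only in z's list, so z = 8.
The 5 still-open variables together cover exactly {3, 4, 6, 9, 10} — 5 values for 5 variables — and 3 appears only in w's list, so w = 3.

w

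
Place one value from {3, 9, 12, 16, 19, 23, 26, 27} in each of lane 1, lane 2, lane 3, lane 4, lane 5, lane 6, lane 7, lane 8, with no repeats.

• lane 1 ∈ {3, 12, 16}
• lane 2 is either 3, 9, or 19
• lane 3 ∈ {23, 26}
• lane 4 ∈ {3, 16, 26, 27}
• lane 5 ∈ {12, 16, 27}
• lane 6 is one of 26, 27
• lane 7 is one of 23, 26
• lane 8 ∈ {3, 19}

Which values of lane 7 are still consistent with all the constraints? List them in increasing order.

The 8 variables together cover exactly {3, 9, 12, 16, 19, 23, 26, 27} — 8 values for 8 variables — and 9 appears only in lane 2's list, so lane 2 = 9.
The 7 still-open variables together cover exactly {3, 12, 16, 19, 23, 26, 27} — 7 values for 7 variables — and 19 appears only in lane 8's list, so lane 8 = 19.
The 2 variables lane 3 and lane 7 are confined to {23, 26}, which locks those values in; drop them from lane 4, lane 6.
That leaves lane 6 = 27. Eliminate 27 elsewhere: lane 4, lane 5.
No further eliminations apply; lane 7 can still be any of 23, 26.

23, 26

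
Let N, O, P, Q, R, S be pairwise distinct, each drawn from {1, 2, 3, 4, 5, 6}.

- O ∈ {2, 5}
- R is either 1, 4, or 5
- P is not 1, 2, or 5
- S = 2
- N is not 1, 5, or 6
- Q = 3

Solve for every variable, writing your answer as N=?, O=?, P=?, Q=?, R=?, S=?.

Q has just one choice, so Q = 3. Remove 3 from N, P.
That leaves S = 2. Strike 2 from N, O.
N has just one choice, so N = 4. Strike 4 from P, R.
O's domain is down to {5}, so O = 5. Strike 5 from R.
That leaves P = 6.
That leaves R = 1.

N=4, O=5, P=6, Q=3, R=1, S=2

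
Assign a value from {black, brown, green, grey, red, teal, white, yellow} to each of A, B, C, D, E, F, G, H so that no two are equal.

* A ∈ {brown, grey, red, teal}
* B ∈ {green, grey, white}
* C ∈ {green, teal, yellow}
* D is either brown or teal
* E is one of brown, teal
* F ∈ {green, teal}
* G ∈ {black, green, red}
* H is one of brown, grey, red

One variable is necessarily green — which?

The 8 variables draw from only 8 values {black, brown, green, grey, red, teal, white, yellow}, so each is used; only G can be black, hence G = black.
The 7 still-open variables together cover exactly {brown, green, grey, red, teal, white, yellow} — 7 values for 7 variables — and white appears only in B's list, so B = white.
The 6 still-open variables together cover exactly {brown, green, grey, red, teal, yellow} — 6 values for 6 variables — and yellow appears only in C's list, so C = yellow.
Among the 5 still-open variables, green fits only F (and all 5 values in {brown, green, grey, red, teal} must be used), so F = green.

F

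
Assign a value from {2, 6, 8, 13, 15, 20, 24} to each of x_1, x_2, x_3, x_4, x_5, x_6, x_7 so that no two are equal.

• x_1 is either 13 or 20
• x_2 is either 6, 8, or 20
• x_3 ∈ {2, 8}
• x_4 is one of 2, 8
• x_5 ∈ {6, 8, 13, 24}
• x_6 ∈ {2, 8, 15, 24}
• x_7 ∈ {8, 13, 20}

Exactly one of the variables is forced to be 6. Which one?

x_2

The 7 variables draw from only 7 values {2, 6, 8, 13, 15, 20, 24}, so each is used; only x_6 can be 15, hence x_6 = 15.
The 6 still-open variables draw from only 6 values {2, 6, 8, 13, 20, 24}, so each is used; only x_5 can be 24, hence x_5 = 24.
The 5 still-open variables draw from only 5 values {2, 6, 8, 13, 20}, so each is used; only x_2 can be 6, hence x_2 = 6.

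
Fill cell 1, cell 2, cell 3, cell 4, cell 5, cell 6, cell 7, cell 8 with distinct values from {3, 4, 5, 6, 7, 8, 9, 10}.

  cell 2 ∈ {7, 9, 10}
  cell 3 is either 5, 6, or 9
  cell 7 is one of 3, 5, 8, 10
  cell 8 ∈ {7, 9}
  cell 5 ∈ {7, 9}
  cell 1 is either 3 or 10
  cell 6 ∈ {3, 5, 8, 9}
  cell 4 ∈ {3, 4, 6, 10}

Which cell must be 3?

The 8 variables together cover exactly {3, 4, 5, 6, 7, 8, 9, 10} — 8 values for 8 variables — and 4 appears only in cell 4's list, so cell 4 = 4.
Among the 7 still-open variables, 6 fits only cell 3 (and all 7 values in {3, 5, 6, 7, 8, 9, 10} must be used), so cell 3 = 6.
cell 5 and cell 8 share exactly the 2 values {7, 9}; by pigeonhole those values go to them, so strike 7, 9 from cell 2, cell 6.
That leaves cell 2 = 10. Remove 10 from cell 1, cell 7.
So 3 goes to cell 1.

cell 1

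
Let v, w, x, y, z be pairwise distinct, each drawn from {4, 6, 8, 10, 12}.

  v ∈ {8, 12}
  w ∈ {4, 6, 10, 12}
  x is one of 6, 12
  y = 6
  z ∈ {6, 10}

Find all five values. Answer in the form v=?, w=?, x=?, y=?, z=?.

v=8, w=4, x=12, y=6, z=10

y has just one choice, so y = 6. Remove 6 from w, x, z.
That leaves z = 10. Eliminate 10 elsewhere: w.
x's domain is down to {12}, so x = 12. Strike 12 from v, w.
That leaves v = 8.
w has just one choice, so w = 4.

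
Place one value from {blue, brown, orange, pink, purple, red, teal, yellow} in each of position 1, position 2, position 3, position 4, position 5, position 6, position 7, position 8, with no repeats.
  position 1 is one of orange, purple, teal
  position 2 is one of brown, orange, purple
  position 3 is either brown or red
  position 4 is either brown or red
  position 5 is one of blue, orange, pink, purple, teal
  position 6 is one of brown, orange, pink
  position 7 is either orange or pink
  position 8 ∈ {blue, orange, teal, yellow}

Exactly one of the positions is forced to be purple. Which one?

position 2

The 8 variables draw from only 8 values {blue, brown, orange, pink, purple, red, teal, yellow}, so each is used; only position 8 can be yellow, hence position 8 = yellow.
The 7 still-open variables draw from only 7 values {blue, brown, orange, pink, purple, red, teal}, so each is used; only position 5 can be blue, hence position 5 = blue.
Among the 6 still-open variables, teal fits only position 1 (and all 6 values in {brown, orange, pink, purple, red, teal} must be used), so position 1 = teal.
The 5 still-open variables draw from only 5 values {brown, orange, pink, purple, red}, so each is used; only position 2 can be purple, hence position 2 = purple.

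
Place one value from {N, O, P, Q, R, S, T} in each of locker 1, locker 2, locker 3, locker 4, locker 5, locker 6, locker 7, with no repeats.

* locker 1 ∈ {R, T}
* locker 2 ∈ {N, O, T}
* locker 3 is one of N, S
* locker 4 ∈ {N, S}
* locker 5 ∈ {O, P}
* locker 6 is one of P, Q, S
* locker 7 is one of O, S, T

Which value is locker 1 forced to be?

R

Among the 7 variables, Q fits only locker 6 (and all 7 values in {N, O, P, Q, R, S, T} must be used), so locker 6 = Q.
The 6 still-open variables draw from only 6 values {N, O, P, R, S, T}, so each is used; only locker 5 can be P, hence locker 5 = P.
Among the 5 still-open variables, R fits only locker 1 (and all 5 values in {N, O, R, S, T} must be used), so locker 1 = R.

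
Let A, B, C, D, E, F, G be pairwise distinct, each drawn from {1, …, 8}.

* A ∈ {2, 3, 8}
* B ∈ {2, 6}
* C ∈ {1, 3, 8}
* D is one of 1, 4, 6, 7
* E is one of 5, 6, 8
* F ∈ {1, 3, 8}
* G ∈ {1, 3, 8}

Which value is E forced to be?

5

The 3 variables C, F, G are confined to {1, 3, 8}, which locks those values in; drop them from A, D, E.
A's domain is down to {2}, so A = 2. Strike 2 from B.
That leaves B = 6. So D, E can't be 6.
So E = 5.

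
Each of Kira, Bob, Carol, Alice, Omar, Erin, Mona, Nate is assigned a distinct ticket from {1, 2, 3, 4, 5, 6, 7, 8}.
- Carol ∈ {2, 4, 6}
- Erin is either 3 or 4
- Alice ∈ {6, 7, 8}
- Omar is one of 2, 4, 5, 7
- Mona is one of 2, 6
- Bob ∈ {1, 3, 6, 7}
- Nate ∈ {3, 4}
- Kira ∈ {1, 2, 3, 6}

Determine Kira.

1

The 8 variables together cover exactly {1, 2, 3, 4, 5, 6, 7, 8} — 8 values for 8 variables — and 5 appears only in Omar's list, so Omar = 5.
The 7 still-open variables draw from only 7 values {1, 2, 3, 4, 6, 7, 8}, so each is used; only Alice can be 8, hence Alice = 8.
Among the 6 still-open variables, 7 fits only Bob (and all 6 values in {1, 2, 3, 4, 6, 7} must be used), so Bob = 7.
The 5 still-open variables together cover exactly {1, 2, 3, 4, 6} — 5 values for 5 variables — and 1 appears only in Kira's list, so Kira = 1.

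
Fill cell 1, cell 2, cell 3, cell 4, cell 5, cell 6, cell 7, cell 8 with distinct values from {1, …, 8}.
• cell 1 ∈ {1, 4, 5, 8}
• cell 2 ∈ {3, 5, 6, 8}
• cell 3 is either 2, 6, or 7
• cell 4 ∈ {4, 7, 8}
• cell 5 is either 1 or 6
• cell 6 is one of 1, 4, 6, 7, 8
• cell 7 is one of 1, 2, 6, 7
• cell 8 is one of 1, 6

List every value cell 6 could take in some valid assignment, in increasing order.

Among the 8 variables, 3 fits only cell 2 (and all 8 values in {1, 2, 3, 4, 5, 6, 7, 8} must be used), so cell 2 = 3.
The 7 still-open variables draw from only 7 values {1, 2, 4, 5, 6, 7, 8}, so each is used; only cell 1 can be 5, hence cell 1 = 5.
cell 5 and cell 8 share exactly the 2 values {1, 6}; by pigeonhole those values go to them, so strike 1, 6 from cell 3, cell 6, cell 7.
cell 3 and cell 7 share exactly the 2 values {2, 7}; by pigeonhole those values go to them, so strike 2, 7 from cell 4, cell 6.
No further eliminations apply; cell 6 can still be any of 4, 8.

4, 8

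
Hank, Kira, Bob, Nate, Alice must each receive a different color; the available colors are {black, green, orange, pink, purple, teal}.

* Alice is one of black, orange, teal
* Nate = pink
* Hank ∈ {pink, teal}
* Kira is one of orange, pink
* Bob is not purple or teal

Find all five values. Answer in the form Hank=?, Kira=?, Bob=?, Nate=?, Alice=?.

Hank=teal, Kira=orange, Bob=green, Nate=pink, Alice=black

Nate has just one choice, so Nate = pink. Eliminate pink elsewhere: Hank, Kira, Bob.
Hank must be teal (only option left). Remove teal from Alice.
That leaves Kira = orange. Strike orange from Bob, Alice.
Alice must be black (only option left). Remove black from Bob.
Bob's domain is down to {green}, so Bob = green.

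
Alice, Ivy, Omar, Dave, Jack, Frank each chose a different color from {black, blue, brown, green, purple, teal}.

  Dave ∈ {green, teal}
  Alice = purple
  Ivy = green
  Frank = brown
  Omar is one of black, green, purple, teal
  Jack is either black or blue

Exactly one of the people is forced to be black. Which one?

Alice's domain is down to {purple}, so Alice = purple. Strike purple from Omar.
Ivy must be green (only option left). Strike green from Omar, Dave.
Dave has just one choice, so Dave = teal. Remove teal from Omar.
So black goes to Omar.

Omar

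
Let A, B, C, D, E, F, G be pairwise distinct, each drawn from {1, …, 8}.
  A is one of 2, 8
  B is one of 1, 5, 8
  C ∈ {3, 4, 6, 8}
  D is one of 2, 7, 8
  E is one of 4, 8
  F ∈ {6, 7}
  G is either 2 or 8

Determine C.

The 2 variables A and G are confined to {2, 8}, which locks those values in; drop them from B, C, D, E.
D's domain is down to {7}, so D = 7. Eliminate 7 elsewhere: F.
E's domain is down to {4}, so E = 4. So C can't be 4.
F must be 6 (only option left). So C can't be 6.
So C = 3.

3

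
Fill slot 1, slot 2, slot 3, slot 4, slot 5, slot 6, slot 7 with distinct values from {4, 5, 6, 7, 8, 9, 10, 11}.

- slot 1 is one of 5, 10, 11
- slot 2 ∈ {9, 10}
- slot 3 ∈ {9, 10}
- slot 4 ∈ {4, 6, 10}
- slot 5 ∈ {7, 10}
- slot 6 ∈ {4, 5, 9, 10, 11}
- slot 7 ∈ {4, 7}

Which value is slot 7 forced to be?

The 7 variables draw from only 7 values {4, 5, 6, 7, 9, 10, 11}, so each is used; only slot 4 can be 6, hence slot 4 = 6.
The 2 variables slot 2 and slot 3 are confined to {9, 10}, which locks those values in; drop them from slot 1, slot 5, slot 6.
slot 5's domain is down to {7}, so slot 5 = 7. Remove 7 from slot 7.
So slot 7 = 4.

4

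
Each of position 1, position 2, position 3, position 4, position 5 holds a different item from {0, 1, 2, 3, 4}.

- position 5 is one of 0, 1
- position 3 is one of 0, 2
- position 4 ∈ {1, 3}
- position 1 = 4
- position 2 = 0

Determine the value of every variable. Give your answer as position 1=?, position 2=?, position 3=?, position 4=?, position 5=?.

position 1=4, position 2=0, position 3=2, position 4=3, position 5=1

position 1 has just one choice, so position 1 = 4.
position 2's domain is down to {0}, so position 2 = 0. Remove 0 from position 3, position 5.
That leaves position 3 = 2.
position 5's domain is down to {1}, so position 5 = 1. Strike 1 from position 4.
position 4's domain is down to {3}, so position 4 = 3.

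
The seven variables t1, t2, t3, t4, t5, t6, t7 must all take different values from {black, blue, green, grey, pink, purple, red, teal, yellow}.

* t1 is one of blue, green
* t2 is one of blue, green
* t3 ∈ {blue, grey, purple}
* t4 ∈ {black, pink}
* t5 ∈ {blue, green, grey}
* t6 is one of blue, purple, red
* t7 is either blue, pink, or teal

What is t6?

t1 and t2 between them cover only {blue, green} — a naked pair. Remove those values from t3, t5, t6, t7.
t5 must be grey (only option left). Eliminate grey elsewhere: t3.
That leaves t3 = purple. So t6 can't be purple.
So t6 = red.

red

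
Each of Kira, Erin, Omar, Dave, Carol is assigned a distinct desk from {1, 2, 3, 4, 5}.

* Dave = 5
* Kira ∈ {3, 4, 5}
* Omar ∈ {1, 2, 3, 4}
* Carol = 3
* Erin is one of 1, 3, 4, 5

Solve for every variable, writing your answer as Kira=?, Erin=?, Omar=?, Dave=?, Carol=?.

Kira=4, Erin=1, Omar=2, Dave=5, Carol=3

Dave must be 5 (only option left). So Kira, Erin can't be 5.
Carol's domain is down to {3}, so Carol = 3. So Kira, Erin, Omar can't be 3.
Kira has just one choice, so Kira = 4. Remove 4 from Erin, Omar.
That leaves Erin = 1. Remove 1 from Omar.
Omar has just one choice, so Omar = 2.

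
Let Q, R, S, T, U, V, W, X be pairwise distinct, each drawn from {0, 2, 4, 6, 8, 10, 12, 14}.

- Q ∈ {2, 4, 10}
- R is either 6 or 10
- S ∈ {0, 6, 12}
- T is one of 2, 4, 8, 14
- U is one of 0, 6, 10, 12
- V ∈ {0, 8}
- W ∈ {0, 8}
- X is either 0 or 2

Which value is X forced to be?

2

The 8 variables together cover exactly {0, 2, 4, 6, 8, 10, 12, 14} — 8 values for 8 variables — and 14 appears only in T's list, so T = 14.
The 7 still-open variables draw from only 7 values {0, 2, 4, 6, 8, 10, 12}, so each is used; only Q can be 4, hence Q = 4.
The 6 still-open variables draw from only 6 values {0, 2, 6, 8, 10, 12}, so each is used; only X can be 2, hence X = 2.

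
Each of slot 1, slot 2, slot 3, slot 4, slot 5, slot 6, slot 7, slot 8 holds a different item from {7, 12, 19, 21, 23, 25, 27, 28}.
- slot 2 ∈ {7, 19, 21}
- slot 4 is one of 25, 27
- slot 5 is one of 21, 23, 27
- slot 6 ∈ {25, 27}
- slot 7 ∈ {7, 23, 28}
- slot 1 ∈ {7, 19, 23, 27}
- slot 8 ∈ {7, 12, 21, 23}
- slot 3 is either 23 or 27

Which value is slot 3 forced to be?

Among the 8 variables, 12 fits only slot 8 (and all 8 values in {7, 12, 19, 21, 23, 25, 27, 28} must be used), so slot 8 = 12.
The 7 still-open variables draw from only 7 values {7, 19, 21, 23, 25, 27, 28}, so each is used; only slot 7 can be 28, hence slot 7 = 28.
The 2 variables slot 4 and slot 6 are confined to {25, 27}, which locks those values in; drop them from slot 1, slot 3, slot 5.
So slot 3 = 23.

23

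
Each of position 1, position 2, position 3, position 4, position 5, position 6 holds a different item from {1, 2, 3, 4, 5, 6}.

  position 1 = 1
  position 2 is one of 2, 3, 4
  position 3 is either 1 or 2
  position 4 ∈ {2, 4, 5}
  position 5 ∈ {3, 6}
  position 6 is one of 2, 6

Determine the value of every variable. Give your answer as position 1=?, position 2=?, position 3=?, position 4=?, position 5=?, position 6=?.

position 1=1, position 2=4, position 3=2, position 4=5, position 5=3, position 6=6

position 1 has just one choice, so position 1 = 1. So position 3 can't be 1.
That leaves position 3 = 2. Eliminate 2 elsewhere: position 2, position 4, position 6.
position 6 must be 6 (only option left). Strike 6 from position 5.
position 5 must be 3 (only option left). Strike 3 from position 2.
That leaves position 2 = 4. Eliminate 4 elsewhere: position 4.
That leaves position 4 = 5.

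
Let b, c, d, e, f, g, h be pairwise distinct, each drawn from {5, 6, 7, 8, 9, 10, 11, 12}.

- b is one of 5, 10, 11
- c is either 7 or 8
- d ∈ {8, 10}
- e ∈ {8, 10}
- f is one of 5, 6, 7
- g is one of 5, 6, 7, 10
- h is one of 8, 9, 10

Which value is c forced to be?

The 7 variables draw from only 7 values {5, 6, 7, 8, 9, 10, 11}, so each is used; only h can be 9, hence h = 9.
Among the 6 still-open variables, 11 fits only b (and all 6 values in {5, 6, 7, 8, 10, 11} must be used), so b = 11.
The 2 variables d and e are confined to {8, 10}, which locks those values in; drop them from c, g.
So c = 7.

7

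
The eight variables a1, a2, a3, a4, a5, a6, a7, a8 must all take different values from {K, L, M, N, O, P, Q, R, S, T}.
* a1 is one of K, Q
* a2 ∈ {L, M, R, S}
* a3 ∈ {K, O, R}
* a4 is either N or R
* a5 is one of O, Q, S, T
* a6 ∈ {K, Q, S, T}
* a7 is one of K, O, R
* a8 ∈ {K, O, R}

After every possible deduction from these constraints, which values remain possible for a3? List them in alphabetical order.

a3, a7, a8 share exactly the 3 values {K, O, R}; by pigeonhole those values go to them, so strike K, O, R from a1, a2, a4, a5, a6.
a1 has just one choice, so a1 = Q. So a5, a6 can't be Q.
a4 must be N (only option left).
a5 and a6 between them cover only {S, T} — a naked pair. Remove those values from a2.
No further eliminations apply; a3 can still be any of K, O, R.

K, O, R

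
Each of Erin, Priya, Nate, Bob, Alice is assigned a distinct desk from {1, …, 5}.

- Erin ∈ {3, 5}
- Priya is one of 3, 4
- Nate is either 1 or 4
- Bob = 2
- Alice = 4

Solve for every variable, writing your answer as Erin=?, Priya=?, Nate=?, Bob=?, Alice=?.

Erin=5, Priya=3, Nate=1, Bob=2, Alice=4

Bob's domain is down to {2}, so Bob = 2.
Alice must be 4 (only option left). Strike 4 from Priya, Nate.
That leaves Priya = 3. Remove 3 from Erin.
That leaves Nate = 1.
Erin has just one choice, so Erin = 5.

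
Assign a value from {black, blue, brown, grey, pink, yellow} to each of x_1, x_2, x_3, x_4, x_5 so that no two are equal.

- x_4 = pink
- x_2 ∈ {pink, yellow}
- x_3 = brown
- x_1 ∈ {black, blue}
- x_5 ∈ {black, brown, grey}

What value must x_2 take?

yellow

x_3 must be brown (only option left). Strike brown from x_5.
x_4 must be pink (only option left). So x_2 can't be pink.
So x_2 = yellow.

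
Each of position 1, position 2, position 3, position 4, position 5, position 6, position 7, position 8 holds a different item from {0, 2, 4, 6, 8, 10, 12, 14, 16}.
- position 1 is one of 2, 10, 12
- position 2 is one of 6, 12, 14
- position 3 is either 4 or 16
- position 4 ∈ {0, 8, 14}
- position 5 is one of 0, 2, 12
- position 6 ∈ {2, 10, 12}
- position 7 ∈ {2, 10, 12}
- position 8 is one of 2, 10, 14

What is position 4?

position 1, position 6, position 7 between them cover only {2, 10, 12} — a naked triple. Remove those values from position 2, position 5, position 8.
position 5 has just one choice, so position 5 = 0. Strike 0 from position 4.
position 8's domain is down to {14}, so position 8 = 14. Remove 14 from position 2, position 4.
So position 4 = 8.

8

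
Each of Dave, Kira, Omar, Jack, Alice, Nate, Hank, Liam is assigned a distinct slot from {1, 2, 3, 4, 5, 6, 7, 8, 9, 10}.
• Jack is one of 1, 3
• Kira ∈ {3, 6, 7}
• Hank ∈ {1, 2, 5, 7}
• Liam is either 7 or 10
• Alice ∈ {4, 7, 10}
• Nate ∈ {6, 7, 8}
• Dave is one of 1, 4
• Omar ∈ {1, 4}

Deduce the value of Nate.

The 2 variables Dave and Omar are confined to {1, 4}, which locks those values in; drop them from Jack, Alice, Hank.
Jack must be 3 (only option left). Remove 3 from Kira.
Alice and Liam between them cover only {7, 10} — a naked pair. Remove those values from Kira, Nate, Hank.
Kira has just one choice, so Kira = 6. Eliminate 6 elsewhere: Nate.
So Nate = 8.

8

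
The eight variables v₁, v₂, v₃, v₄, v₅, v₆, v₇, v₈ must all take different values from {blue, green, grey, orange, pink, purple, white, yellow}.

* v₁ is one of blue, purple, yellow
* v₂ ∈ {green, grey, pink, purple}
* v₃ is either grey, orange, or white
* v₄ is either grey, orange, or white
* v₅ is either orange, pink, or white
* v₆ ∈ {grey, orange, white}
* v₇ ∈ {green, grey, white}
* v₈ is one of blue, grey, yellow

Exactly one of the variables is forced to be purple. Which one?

v₂

v₃, v₄, v₆ between them cover only {grey, orange, white} — a naked triple. Remove those values from v₂, v₅, v₇, v₈.
v₅ must be pink (only option left). Remove pink from v₂.
v₇ must be green (only option left). Remove green from v₂.
So purple goes to v₂.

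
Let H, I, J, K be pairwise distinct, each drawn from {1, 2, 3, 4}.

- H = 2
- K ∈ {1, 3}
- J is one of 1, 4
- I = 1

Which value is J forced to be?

4

H's domain is down to {2}, so H = 2.
I's domain is down to {1}, so I = 1. So J, K can't be 1.
So J = 4.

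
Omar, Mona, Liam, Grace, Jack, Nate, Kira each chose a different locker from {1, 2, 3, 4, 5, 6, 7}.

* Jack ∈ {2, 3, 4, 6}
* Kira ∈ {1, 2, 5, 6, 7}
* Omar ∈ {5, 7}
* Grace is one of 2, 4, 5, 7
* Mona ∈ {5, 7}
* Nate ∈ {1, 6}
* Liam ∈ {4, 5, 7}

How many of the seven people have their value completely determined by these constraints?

Among the 7 variables, 3 fits only Jack (and all 7 values in {1, 2, 3, 4, 5, 6, 7} must be used), so Jack = 3.
Omar and Mona share exactly the 2 values {5, 7}; by pigeonhole those values go to them, so strike 5, 7 from Liam, Grace, Kira.
Liam must be 4 (only option left). Strike 4 from Grace.
That leaves Grace = 2. Remove 2 from Kira.
Determined: Liam=4, Grace=2, Jack=3. The other people each still have more than one consistent value. That makes 3.

3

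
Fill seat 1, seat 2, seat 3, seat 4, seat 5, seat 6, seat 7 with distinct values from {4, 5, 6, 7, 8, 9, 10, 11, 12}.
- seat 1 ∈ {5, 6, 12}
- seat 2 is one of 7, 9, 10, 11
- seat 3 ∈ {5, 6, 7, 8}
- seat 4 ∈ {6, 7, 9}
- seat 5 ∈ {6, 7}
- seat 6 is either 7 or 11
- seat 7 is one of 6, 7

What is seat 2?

The 2 variables seat 5 and seat 7 are confined to {6, 7}, which locks those values in; drop them from seat 1, seat 2, seat 3, seat 4, seat 6.
seat 4 has just one choice, so seat 4 = 9. Remove 9 from seat 2.
That leaves seat 6 = 11. So seat 2 can't be 11.
So seat 2 = 10.

10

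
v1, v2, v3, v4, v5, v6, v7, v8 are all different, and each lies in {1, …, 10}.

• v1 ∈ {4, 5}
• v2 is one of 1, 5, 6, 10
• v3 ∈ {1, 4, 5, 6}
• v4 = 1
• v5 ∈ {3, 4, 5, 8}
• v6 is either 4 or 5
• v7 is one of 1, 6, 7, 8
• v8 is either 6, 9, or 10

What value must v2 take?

v4 must be 1 (only option left). Strike 1 from v2, v3, v7.
v1 and v6 share exactly the 2 values {4, 5}; by pigeonhole those values go to them, so strike 4, 5 from v2, v3, v5.
v3 has just one choice, so v3 = 6. Strike 6 from v2, v7, v8.
So v2 = 10.

10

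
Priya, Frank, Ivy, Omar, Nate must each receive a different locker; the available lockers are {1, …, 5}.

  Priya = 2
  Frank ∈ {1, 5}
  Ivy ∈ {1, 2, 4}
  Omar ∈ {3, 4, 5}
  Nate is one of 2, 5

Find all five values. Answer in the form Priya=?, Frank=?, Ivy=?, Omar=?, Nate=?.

Priya's domain is down to {2}, so Priya = 2. Remove 2 from Ivy, Nate.
That leaves Nate = 5. So Frank, Omar can't be 5.
Frank must be 1 (only option left). So Ivy can't be 1.
That leaves Ivy = 4. Remove 4 from Omar.
Omar's domain is down to {3}, so Omar = 3.

Priya=2, Frank=1, Ivy=4, Omar=3, Nate=5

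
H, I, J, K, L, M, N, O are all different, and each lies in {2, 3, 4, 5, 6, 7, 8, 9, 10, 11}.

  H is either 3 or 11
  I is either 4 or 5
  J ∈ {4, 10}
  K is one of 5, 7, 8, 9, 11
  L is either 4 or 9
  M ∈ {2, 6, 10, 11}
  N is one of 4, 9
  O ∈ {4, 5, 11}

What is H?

The 2 variables L and N are confined to {4, 9}, which locks those values in; drop them from I, J, K, O.
I's domain is down to {5}, so I = 5. Strike 5 from K, O.
J's domain is down to {10}, so J = 10. Remove 10 from M.
That leaves O = 11. Remove 11 from H, K, M.
So H = 3.

3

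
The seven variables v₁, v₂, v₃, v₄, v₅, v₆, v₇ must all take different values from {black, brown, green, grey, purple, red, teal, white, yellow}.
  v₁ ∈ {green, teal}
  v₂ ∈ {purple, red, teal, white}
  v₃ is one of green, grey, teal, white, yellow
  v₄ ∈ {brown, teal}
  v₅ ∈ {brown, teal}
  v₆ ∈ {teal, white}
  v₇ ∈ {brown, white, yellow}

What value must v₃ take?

v₄ and v₅ share exactly the 2 values {brown, teal}; by pigeonhole those values go to them, so strike brown, teal from v₁, v₂, v₃, v₆, v₇.
v₁ must be green (only option left). Remove green from v₃.
v₆ has just one choice, so v₆ = white. Remove white from v₂, v₃, v₇.
That leaves v₇ = yellow. So v₃ can't be yellow.
So v₃ = grey.

grey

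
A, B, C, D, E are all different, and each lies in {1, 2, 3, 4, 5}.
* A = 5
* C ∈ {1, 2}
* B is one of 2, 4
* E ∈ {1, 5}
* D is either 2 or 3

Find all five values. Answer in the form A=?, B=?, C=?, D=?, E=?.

A=5, B=4, C=2, D=3, E=1

A's domain is down to {5}, so A = 5. Remove 5 from E.
That leaves E = 1. Strike 1 from C.
That leaves C = 2. So B, D can't be 2.
D's domain is down to {3}, so D = 3.
B has just one choice, so B = 4.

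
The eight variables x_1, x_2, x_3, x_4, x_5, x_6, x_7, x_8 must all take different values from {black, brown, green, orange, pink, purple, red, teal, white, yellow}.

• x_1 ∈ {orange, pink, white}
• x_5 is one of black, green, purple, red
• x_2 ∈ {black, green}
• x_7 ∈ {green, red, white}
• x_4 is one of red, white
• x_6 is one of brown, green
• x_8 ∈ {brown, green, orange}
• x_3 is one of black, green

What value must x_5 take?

The 8 variables together cover exactly {black, brown, green, orange, pink, purple, red, white} — 8 values for 8 variables — and pink appears only in x_1's list, so x_1 = pink.
The 7 still-open variables together cover exactly {black, brown, green, orange, purple, red, white} — 7 values for 7 variables — and orange appears only in x_8's list, so x_8 = orange.
The 6 still-open variables draw from only 6 values {black, brown, green, purple, red, white}, so each is used; only x_6 can be brown, hence x_6 = brown.
The 5 still-open variables together cover exactly {black, green, purple, red, white} — 5 values for 5 variables — and purple appears only in x_5's list, so x_5 = purple.

purple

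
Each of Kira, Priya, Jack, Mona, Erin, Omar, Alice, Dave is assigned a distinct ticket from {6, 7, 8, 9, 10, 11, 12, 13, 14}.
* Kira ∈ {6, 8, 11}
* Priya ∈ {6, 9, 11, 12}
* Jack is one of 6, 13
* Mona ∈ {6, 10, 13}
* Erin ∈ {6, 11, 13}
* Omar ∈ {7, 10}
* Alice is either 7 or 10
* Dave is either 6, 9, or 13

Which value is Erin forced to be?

11

Among the 8 variables, 8 fits only Kira (and all 8 values in {6, 7, 8, 9, 10, 11, 12, 13} must be used), so Kira = 8.
The 7 still-open variables draw from only 7 values {6, 7, 9, 10, 11, 12, 13}, so each is used; only Priya can be 12, hence Priya = 12.
The 6 still-open variables together cover exactly {6, 7, 9, 10, 11, 13} — 6 values for 6 variables — and 9 appears only in Dave's list, so Dave = 9.
Among the 5 still-open variables, 11 fits only Erin (and all 5 values in {6, 7, 10, 11, 13} must be used), so Erin = 11.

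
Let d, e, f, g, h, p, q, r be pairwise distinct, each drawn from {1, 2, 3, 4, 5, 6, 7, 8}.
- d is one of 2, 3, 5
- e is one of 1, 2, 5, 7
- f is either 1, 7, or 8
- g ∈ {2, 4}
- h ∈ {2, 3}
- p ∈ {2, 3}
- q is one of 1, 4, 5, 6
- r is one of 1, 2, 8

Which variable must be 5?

The 8 variables draw from only 8 values {1, 2, 3, 4, 5, 6, 7, 8}, so each is used; only q can be 6, hence q = 6.
Among the 7 still-open variables, 4 fits only g (and all 7 values in {1, 2, 3, 4, 5, 7, 8} must be used), so g = 4.
h and p share exactly the 2 values {2, 3}; by pigeonhole those values go to them, so strike 2, 3 from d, e, r.
So 5 goes to d.

d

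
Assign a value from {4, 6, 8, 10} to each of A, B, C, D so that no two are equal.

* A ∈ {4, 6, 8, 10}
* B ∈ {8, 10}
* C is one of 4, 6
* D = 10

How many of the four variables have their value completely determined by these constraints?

2

D has just one choice, so D = 10. Remove 10 from A, B.
B must be 8 (only option left). Eliminate 8 elsewhere: A.
Determined: B=8, D=10. The other variables each still have more than one consistent value. That makes 2.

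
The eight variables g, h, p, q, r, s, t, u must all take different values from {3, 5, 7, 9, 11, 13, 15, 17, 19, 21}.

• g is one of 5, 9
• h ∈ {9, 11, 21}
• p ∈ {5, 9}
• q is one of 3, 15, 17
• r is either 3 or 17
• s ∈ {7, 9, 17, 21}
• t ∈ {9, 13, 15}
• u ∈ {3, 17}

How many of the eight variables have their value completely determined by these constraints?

The 2 variables g and p are confined to {5, 9}, which locks those values in; drop them from h, s, t.
r and u share exactly the 2 values {3, 17}; by pigeonhole those values go to them, so strike 3, 17 from q, s.
q must be 15 (only option left). Strike 15 from t.
t has just one choice, so t = 13.
Determined: q=15, t=13. The other variables each still have more than one consistent value. That makes 2.

2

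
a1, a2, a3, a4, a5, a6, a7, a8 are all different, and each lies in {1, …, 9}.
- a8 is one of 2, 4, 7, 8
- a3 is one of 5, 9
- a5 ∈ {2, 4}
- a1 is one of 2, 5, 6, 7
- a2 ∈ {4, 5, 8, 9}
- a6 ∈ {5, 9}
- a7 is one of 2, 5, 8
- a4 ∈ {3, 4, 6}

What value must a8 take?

7

The 8 variables draw from only 8 values {2, 3, 4, 5, 6, 7, 8, 9}, so each is used; only a4 can be 3, hence a4 = 3.
The 7 still-open variables together cover exactly {2, 4, 5, 6, 7, 8, 9} — 7 values for 7 variables — and 6 appears only in a1's list, so a1 = 6.
The 6 still-open variables draw from only 6 values {2, 4, 5, 7, 8, 9}, so each is used; only a8 can be 7, hence a8 = 7.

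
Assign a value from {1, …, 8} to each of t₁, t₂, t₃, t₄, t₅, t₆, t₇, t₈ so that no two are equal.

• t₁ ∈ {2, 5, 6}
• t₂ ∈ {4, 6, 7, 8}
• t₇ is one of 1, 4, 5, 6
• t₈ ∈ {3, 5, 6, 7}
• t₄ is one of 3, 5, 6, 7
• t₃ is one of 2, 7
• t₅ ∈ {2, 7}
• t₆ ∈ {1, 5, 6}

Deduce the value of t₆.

1

Among the 8 variables, 8 fits only t₂ (and all 8 values in {1, 2, 3, 4, 5, 6, 7, 8} must be used), so t₂ = 8.
Among the 7 still-open variables, 4 fits only t₇ (and all 7 values in {1, 2, 3, 4, 5, 6, 7} must be used), so t₇ = 4.
The 6 still-open variables together cover exactly {1, 2, 3, 5, 6, 7} — 6 values for 6 variables — and 1 appears only in t₆'s list, so t₆ = 1.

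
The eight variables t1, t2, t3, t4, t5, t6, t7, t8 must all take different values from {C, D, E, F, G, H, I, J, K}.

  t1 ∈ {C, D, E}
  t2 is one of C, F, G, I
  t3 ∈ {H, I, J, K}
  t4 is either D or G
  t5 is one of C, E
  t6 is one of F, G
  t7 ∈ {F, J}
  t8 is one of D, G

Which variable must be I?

t4 and t8 between them cover only {D, G} — a naked pair. Remove those values from t1, t2, t6.
t6 must be F (only option left). Strike F from t2, t7.
That leaves t7 = J. So t3 can't be J.
The 2 variables t1 and t5 are confined to {C, E}, which locks those values in; drop them from t2.
So I goes to t2.

t2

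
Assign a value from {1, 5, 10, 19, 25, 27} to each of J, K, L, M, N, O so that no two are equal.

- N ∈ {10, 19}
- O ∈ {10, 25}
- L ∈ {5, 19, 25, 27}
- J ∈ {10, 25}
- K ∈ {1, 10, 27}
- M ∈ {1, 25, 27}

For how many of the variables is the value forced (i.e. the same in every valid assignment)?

2

The 6 variables draw from only 6 values {1, 5, 10, 19, 25, 27}, so each is used; only L can be 5, hence L = 5.
Among the 5 still-open variables, 19 fits only N (and all 5 values in {1, 10, 19, 25, 27} must be used), so N = 19.
J and O share exactly the 2 values {10, 25}; by pigeonhole those values go to them, so strike 10, 25 from K, M.
Determined: L=5, N=19. The other variables each still have more than one consistent value. That makes 2.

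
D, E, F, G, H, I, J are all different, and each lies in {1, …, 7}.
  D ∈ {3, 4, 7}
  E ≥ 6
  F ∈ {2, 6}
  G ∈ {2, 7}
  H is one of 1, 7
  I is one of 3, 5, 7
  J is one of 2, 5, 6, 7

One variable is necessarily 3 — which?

Among the 7 variables, 1 fits only H (and all 7 values in {1, 2, 3, 4, 5, 6, 7} must be used), so H = 1.
Among the 6 still-open variables, 4 fits only D (and all 6 values in {2, 3, 4, 5, 6, 7} must be used), so D = 4.
Among the 5 still-open variables, 3 fits only I (and all 5 values in {2, 3, 5, 6, 7} must be used), so I = 3.

I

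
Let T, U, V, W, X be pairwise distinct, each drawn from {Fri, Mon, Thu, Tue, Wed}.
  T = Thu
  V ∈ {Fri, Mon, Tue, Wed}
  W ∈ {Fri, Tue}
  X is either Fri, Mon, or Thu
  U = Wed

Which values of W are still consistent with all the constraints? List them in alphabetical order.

Fri, Tue

T's domain is down to {Thu}, so T = Thu. So X can't be Thu.
U has just one choice, so U = Wed. So V can't be Wed.
No further eliminations apply; W can still be any of Fri, Tue.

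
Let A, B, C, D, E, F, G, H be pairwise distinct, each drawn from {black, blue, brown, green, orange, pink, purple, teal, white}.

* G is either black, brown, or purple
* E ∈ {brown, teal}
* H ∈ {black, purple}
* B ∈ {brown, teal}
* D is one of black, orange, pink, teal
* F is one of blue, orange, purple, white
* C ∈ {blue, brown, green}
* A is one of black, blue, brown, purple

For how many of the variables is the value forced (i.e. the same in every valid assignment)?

2

B and E share exactly the 2 values {brown, teal}; by pigeonhole those values go to them, so strike brown, teal from A, C, D, G.
G and H share exactly the 2 values {black, purple}; by pigeonhole those values go to them, so strike black, purple from A, D, F.
A has just one choice, so A = blue. Strike blue from C, F.
C's domain is down to {green}, so C = green.
Determined: A=blue, C=green. The other variables each still have more than one consistent value. That makes 2.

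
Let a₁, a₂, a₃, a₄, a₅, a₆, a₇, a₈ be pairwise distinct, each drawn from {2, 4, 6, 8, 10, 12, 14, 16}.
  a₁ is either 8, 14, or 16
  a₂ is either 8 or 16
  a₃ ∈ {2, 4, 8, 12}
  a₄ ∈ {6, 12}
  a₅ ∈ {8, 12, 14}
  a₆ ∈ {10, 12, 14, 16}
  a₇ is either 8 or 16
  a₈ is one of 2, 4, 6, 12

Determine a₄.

Among the 8 variables, 10 fits only a₆ (and all 8 values in {2, 4, 6, 8, 10, 12, 14, 16} must be used), so a₆ = 10.
a₂ and a₇ between them cover only {8, 16} — a naked pair. Remove those values from a₁, a₃, a₅.
a₁'s domain is down to {14}, so a₁ = 14. Strike 14 from a₅.
a₅ must be 12 (only option left). So a₃, a₄, a₈ can't be 12.
So a₄ = 6.

6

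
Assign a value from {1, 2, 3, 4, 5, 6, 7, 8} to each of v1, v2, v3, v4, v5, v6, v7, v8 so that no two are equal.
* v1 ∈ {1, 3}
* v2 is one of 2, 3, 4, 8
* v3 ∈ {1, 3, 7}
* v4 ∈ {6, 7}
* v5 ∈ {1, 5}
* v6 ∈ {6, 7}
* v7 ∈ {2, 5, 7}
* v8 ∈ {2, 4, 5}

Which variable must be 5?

v5

Among the 8 variables, 8 fits only v2 (and all 8 values in {1, 2, 3, 4, 5, 6, 7, 8} must be used), so v2 = 8.
Among the 7 still-open variables, 4 fits only v8 (and all 7 values in {1, 2, 3, 4, 5, 6, 7} must be used), so v8 = 4.
The 6 still-open variables draw from only 6 values {1, 2, 3, 5, 6, 7}, so each is used; only v7 can be 2, hence v7 = 2.
The 5 still-open variables together cover exactly {1, 3, 5, 6, 7} — 5 values for 5 variables — and 5 appears only in v5's list, so v5 = 5.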